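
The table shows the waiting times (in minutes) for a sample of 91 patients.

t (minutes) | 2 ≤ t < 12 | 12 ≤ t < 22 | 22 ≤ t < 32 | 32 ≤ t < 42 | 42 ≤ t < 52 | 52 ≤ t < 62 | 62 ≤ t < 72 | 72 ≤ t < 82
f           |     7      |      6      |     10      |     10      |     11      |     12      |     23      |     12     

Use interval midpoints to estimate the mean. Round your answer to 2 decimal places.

Midpoints: 7, 17, 27, 37, 47, 57, 67, 77
Σfm = 7×7 + 6×17 + 10×27 + 10×37 + 11×47 + 12×57 + 23×67 + 12×77 = 4457
n = Σf = 91
Mean = 4457 / 91 = 48.9780

48.98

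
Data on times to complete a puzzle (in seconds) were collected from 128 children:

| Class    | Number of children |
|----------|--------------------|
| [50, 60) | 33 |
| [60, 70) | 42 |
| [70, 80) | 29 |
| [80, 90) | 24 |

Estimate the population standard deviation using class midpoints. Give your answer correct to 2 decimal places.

10.57

Midpoints: 55, 65, 75, 85
n = 128, Σfm = 8760, mean = 68.4375
Σfm² = 613800
Σf(m − x̄)² = Σfm² − (Σfm)²/n = 613800 − 8760²/128 = 14287.5000
Population variance = 14287.5000 / 128 = 111.6211
Standard deviation = √111.6211 = 10.5651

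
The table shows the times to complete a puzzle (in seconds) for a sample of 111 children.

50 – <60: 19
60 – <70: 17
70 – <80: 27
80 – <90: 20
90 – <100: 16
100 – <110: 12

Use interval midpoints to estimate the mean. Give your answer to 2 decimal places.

77.97

Midpoints: 55, 65, 75, 85, 95, 105
Σfm = 19×55 + 17×65 + 27×75 + 20×85 + 16×95 + 12×105 = 8655
n = Σf = 111
Mean = 8655 / 111 = 77.9730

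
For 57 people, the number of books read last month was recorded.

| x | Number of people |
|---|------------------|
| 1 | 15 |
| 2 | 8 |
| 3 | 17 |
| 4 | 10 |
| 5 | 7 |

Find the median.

3

Cumulative frequencies: 15, 23, 40, 50, 57
n = 57, so the median is the value in position (n+1)/2 = 29.
Position 29 falls at value 3.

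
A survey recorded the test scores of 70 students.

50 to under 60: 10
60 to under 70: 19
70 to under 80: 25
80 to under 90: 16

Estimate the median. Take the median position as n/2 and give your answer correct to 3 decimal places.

72.400

Cumulative frequencies: 10, 29, 54, 70
n = 70; position = n/2 = 35.
This falls in the class 70 to under 80: L = 70, F = 29, f = 25, h = 10.
Median ≈ 70 + ((35 − 29) / 25) × 10 = 72.4000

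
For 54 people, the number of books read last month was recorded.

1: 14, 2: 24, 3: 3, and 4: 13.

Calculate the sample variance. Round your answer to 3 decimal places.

Values: 1, 2, 3, 4
n = 54, Σfx = 123, mean = 2.2778
Σfx² = 345
Σf(x − x̄)² = Σfx² − (Σfx)²/n = 345 − 123²/54 = 64.8333
Sample variance = 64.8333 / 53 = 1.2233

1.223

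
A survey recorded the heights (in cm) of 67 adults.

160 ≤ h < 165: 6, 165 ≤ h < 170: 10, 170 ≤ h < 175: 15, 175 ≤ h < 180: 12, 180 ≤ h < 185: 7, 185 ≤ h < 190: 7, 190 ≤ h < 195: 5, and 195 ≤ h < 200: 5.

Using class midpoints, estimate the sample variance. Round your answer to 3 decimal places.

Midpoints: 162.5, 167.5, 172.5, 177.5, 182.5, 187.5, 192.5, 197.5
n = 67, Σfm = 11907.5, mean = 177.7239
Σfm² = 2122968.75
Σf(m − x̄)² = Σfm² − (Σfm)²/n = 2122968.75 − 11907.5²/67 = 6721.6418
Sample variance = 6721.6418 / 66 = 101.8431

101.843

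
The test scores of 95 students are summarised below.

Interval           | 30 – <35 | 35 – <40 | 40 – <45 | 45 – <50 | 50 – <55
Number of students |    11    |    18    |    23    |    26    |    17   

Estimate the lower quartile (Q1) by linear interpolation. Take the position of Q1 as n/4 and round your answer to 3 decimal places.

38.542

Cumulative frequencies: 11, 29, 52, 78, 95
n = 95; position = n/4 = 23.75.
This falls in the class 35 – <40: L = 35, F = 11, f = 18, h = 5.
Lower quartile ≈ 35 + ((23.75 − 11) / 18) × 5 = 38.5417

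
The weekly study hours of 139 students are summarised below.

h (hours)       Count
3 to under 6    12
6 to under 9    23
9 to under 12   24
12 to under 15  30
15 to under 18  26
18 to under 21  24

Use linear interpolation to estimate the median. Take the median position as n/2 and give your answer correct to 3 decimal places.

Cumulative frequencies: 12, 35, 59, 89, 115, 139
n = 139; position = n/2 = 69.5.
This falls in the class 12 to under 15: L = 12, F = 59, f = 30, h = 3.
Median ≈ 12 + ((69.5 − 59) / 30) × 3 = 13.0500

13.050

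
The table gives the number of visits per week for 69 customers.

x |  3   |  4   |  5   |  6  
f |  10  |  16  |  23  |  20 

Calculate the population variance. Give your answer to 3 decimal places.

1.048

Values: 3, 4, 5, 6
n = 69, Σfx = 329, mean = 4.7681
Σfx² = 1641
Σf(x − x̄)² = Σfx² − (Σfx)²/n = 1641 − 329²/69 = 72.2899
Population variance = 72.2899 / 69 = 1.0477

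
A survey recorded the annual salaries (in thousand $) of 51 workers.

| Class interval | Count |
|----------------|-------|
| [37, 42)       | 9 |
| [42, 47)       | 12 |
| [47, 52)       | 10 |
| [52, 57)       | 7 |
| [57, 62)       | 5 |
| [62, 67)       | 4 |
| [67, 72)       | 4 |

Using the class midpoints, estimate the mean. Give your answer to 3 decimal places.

Midpoints: 39.5, 44.5, 49.5, 54.5, 59.5, 64.5, 69.5
Σfm = 9×39.5 + 12×44.5 + 10×49.5 + 7×54.5 + 5×59.5 + 4×64.5 + 4×69.5 = 2599.5
n = Σf = 51
Mean = 2599.5 / 51 = 50.9706

50.971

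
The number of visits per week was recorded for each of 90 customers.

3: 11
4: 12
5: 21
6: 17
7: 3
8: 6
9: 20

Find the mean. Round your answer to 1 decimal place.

Values: 3, 4, 5, 6, 7, 8, 9
Σfx = 11×3 + 12×4 + 21×5 + 17×6 + 3×7 + 6×8 + 20×9 = 537
n = Σf = 90
Mean = 537 / 90 = 5.9667

6.0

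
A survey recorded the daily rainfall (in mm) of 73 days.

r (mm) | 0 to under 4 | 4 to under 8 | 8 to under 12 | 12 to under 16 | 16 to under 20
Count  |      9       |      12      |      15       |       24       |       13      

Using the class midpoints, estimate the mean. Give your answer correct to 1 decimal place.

Midpoints: 2, 6, 10, 14, 18
Σfm = 9×2 + 12×6 + 15×10 + 24×14 + 13×18 = 810
n = Σf = 73
Mean = 810 / 73 = 11.0959

11.1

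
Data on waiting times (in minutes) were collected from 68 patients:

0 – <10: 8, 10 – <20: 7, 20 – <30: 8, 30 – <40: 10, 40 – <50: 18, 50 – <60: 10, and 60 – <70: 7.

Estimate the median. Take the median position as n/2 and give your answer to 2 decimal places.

Cumulative frequencies: 8, 15, 23, 33, 51, 61, 68
n = 68; position = n/2 = 34.
This falls in the class 40 – <50: L = 40, F = 33, f = 18, h = 10.
Median ≈ 40 + ((34 − 33) / 18) × 10 = 40.5556

40.56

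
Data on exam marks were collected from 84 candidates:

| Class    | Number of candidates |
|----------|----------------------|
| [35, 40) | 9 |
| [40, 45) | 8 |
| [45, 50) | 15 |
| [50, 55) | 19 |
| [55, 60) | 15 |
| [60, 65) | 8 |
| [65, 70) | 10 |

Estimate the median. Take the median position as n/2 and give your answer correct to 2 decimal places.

52.63

Cumulative frequencies: 9, 17, 32, 51, 66, 74, 84
n = 84; position = n/2 = 42.
This falls in the class [50, 55): L = 50, F = 32, f = 19, h = 5.
Median ≈ 50 + ((42 − 32) / 19) × 5 = 52.6316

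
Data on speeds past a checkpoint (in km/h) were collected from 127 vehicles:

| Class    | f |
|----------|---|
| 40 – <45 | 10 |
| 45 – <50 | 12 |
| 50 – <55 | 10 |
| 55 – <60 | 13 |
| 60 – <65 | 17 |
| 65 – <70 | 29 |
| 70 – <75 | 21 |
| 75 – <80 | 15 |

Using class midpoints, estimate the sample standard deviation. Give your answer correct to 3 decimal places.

Midpoints: 42.5, 47.5, 52.5, 57.5, 62.5, 67.5, 72.5, 77.5
n = 127, Σfm = 7972.5, mean = 62.7756
Σfm² = 514693.75
Σf(m − x̄)² = Σfm² − (Σfm)²/n = 514693.75 − 7972.5²/127 = 14215.3543
Sample variance = 14215.3543 / 126 = 112.8203
Standard deviation = √112.8203 = 10.6217

10.622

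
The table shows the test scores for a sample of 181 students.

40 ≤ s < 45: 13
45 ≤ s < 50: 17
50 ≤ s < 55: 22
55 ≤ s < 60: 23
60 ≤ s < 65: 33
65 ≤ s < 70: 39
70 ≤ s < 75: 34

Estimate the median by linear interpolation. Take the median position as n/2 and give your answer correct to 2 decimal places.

Cumulative frequencies: 13, 30, 52, 75, 108, 147, 181
n = 181; position = n/2 = 90.5.
This falls in the class 60 ≤ s < 65: L = 60, F = 75, f = 33, h = 5.
Median ≈ 60 + ((90.5 − 75) / 33) × 5 = 62.3485

62.35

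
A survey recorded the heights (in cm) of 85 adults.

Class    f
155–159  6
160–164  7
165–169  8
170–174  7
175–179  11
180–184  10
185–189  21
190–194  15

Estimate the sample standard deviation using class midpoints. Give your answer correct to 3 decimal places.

11.142

Midpoints: 157, 162, 167, 172, 177, 182, 187, 192
n = 85, Σfm = 15190, mean = 178.7059
Σfm² = 2724970
Σf(m − x̄)² = Σfm² − (Σfm)²/n = 2724970 − 15190²/85 = 10427.6471
Sample variance = 10427.6471 / 84 = 124.1387
Standard deviation = √124.1387 = 11.1418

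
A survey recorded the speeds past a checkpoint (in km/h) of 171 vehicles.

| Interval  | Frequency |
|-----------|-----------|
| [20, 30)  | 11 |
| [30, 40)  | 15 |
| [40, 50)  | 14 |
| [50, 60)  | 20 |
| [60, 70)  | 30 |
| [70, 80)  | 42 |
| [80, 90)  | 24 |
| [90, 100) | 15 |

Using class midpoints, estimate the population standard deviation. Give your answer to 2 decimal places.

Midpoints: 25, 35, 45, 55, 65, 75, 85, 95
n = 171, Σfm = 11095, mean = 64.8830
Σfm² = 785875
Σf(m − x̄)² = Σfm² − (Σfm)²/n = 785875 − 11095²/171 = 65997.6608
Population variance = 65997.6608 / 171 = 385.9512
Standard deviation = √385.9512 = 19.6456

19.65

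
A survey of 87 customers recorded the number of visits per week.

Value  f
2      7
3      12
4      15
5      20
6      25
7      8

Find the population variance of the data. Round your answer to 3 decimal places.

Values: 2, 3, 4, 5, 6, 7
n = 87, Σfx = 416, mean = 4.7816
Σfx² = 2168
Σf(x − x̄)² = Σfx² − (Σfx)²/n = 2168 − 416²/87 = 178.8506
Population variance = 178.8506 / 87 = 2.0558

2.056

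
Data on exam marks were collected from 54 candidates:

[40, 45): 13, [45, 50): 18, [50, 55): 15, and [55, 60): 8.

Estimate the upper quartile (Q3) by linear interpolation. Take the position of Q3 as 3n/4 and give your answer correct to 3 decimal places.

53.167

Cumulative frequencies: 13, 31, 46, 54
n = 54; position = 3n/4 = 40.5.
This falls in the class [50, 55): L = 50, F = 31, f = 15, h = 5.
Upper quartile ≈ 50 + ((40.5 − 31) / 15) × 5 = 53.1667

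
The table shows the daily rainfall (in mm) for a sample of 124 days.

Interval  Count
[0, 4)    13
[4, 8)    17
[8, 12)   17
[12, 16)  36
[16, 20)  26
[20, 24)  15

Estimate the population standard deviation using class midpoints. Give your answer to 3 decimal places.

5.997

Midpoints: 2, 6, 10, 14, 18, 22
n = 124, Σfm = 1600, mean = 12.9032
Σfm² = 25104
Σf(m − x̄)² = Σfm² − (Σfm)²/n = 25104 − 1600²/124 = 4458.8387
Population variance = 4458.8387 / 124 = 35.9584
Standard deviation = √35.9584 = 5.9965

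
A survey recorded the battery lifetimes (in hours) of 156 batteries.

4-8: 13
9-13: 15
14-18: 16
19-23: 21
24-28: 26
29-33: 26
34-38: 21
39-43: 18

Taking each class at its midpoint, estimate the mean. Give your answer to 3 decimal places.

Midpoints: 6, 11, 16, 21, 26, 31, 36, 41
Σfm = 13×6 + 15×11 + 16×16 + 21×21 + 26×26 + 26×31 + 21×36 + 18×41 = 3916
n = Σf = 156
Mean = 3916 / 156 = 25.1026

25.103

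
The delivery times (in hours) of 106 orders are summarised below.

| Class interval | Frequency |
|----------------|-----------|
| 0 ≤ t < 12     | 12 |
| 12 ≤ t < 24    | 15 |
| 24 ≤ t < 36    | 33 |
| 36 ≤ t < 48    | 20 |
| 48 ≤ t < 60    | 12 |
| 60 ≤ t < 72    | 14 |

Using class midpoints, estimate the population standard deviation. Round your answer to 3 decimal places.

17.911

Midpoints: 6, 18, 30, 42, 54, 66
n = 106, Σfm = 3744, mean = 35.3208
Σfm² = 166248
Σf(m − x̄)² = Σfm² − (Σfm)²/n = 166248 − 3744²/106 = 34007.0943
Population variance = 34007.0943 / 106 = 320.8216
Standard deviation = √320.8216 = 17.9115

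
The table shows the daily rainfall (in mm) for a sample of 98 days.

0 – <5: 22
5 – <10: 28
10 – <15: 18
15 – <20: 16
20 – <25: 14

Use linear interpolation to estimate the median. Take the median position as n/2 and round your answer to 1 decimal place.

9.8

Cumulative frequencies: 22, 50, 68, 84, 98
n = 98; position = n/2 = 49.
This falls in the class 5 – <10: L = 5, F = 22, f = 28, h = 5.
Median ≈ 5 + ((49 − 22) / 28) × 5 = 9.8214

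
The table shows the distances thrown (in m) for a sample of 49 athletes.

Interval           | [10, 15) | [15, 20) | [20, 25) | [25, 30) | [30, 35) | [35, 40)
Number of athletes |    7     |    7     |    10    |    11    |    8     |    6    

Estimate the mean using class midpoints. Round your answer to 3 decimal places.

24.949

Midpoints: 12.5, 17.5, 22.5, 27.5, 32.5, 37.5
Σfm = 7×12.5 + 7×17.5 + 10×22.5 + 11×27.5 + 8×32.5 + 6×37.5 = 1222.5
n = Σf = 49
Mean = 1222.5 / 49 = 24.9490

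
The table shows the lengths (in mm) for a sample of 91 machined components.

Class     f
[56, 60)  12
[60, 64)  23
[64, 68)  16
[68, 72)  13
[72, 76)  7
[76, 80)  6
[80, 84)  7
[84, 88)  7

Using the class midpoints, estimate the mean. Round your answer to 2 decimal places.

68.68

Midpoints: 58, 62, 66, 70, 74, 78, 82, 86
Σfm = 12×58 + 23×62 + 16×66 + 13×70 + 7×74 + 6×78 + 7×82 + 7×86 = 6250
n = Σf = 91
Mean = 6250 / 91 = 68.6813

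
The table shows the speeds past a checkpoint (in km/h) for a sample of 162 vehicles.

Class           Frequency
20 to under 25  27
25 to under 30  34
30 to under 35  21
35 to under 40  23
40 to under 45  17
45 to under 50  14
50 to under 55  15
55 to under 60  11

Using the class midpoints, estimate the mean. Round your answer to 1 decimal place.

Midpoints: 22.5, 27.5, 32.5, 37.5, 42.5, 47.5, 52.5, 57.5
Σfm = 27×22.5 + 34×27.5 + 21×32.5 + 23×37.5 + 17×42.5 + 14×47.5 + 15×52.5 + 11×57.5 = 5895
n = Σf = 162
Mean = 5895 / 162 = 36.3889

36.4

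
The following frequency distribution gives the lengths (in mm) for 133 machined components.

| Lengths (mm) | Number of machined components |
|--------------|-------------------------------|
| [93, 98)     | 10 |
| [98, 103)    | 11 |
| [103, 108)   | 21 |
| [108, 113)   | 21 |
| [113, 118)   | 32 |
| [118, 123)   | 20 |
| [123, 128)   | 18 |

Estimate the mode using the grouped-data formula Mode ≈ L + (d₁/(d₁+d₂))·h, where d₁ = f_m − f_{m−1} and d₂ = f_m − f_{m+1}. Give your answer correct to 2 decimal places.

115.39

Modal class: [113, 118) (highest frequency 32).
d₁ = 32 − 21 = 11, d₂ = 32 − 20 = 12
Mode ≈ 113 + (11/(11+12)) × 5 = 113 + 2.3913 = 115.3913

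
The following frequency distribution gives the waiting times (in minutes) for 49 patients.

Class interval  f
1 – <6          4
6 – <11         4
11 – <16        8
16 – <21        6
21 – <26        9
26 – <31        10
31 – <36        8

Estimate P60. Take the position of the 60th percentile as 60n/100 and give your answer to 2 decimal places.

Cumulative frequencies: 4, 8, 16, 22, 31, 41, 49
n = 49; position = 60n/100 = 29.4.
This falls in the class 21 – <26: L = 21, F = 22, f = 9, h = 5.
60th percentile ≈ 21 + ((29.4 − 22) / 9) × 5 = 25.1111

25.11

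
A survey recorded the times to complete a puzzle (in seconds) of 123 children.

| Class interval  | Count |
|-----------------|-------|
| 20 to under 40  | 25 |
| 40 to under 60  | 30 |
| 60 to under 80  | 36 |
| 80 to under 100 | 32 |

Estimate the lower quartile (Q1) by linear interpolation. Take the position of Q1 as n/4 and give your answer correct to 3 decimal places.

Cumulative frequencies: 25, 55, 91, 123
n = 123; position = n/4 = 30.75.
This falls in the class 40 to under 60: L = 40, F = 25, f = 30, h = 20.
Lower quartile ≈ 40 + ((30.75 − 25) / 30) × 20 = 43.8333

43.833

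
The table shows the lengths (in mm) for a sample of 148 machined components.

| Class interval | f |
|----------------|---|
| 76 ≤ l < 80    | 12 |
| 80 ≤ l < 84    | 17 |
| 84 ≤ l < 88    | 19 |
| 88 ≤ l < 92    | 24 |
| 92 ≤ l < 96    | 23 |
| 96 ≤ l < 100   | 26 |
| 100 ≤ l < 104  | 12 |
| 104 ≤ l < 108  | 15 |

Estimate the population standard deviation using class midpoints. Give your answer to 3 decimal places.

8.217

Midpoints: 78, 82, 86, 90, 94, 98, 102, 106
n = 148, Σfm = 13648, mean = 92.2162
Σfm² = 1268560
Σf(m − x̄)² = Σfm² − (Σfm)²/n = 1268560 − 13648²/148 = 9993.0811
Population variance = 9993.0811 / 148 = 67.5208
Standard deviation = √67.5208 = 8.2171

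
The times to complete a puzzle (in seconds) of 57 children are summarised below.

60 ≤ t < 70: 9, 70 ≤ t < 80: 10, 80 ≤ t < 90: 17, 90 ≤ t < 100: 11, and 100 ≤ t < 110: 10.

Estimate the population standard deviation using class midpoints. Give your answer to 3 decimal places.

Midpoints: 65, 75, 85, 95, 105
n = 57, Σfm = 4875, mean = 85.5263
Σfm² = 426625
Σf(m − x̄)² = Σfm² − (Σfm)²/n = 426625 − 4875²/57 = 9684.2105
Population variance = 9684.2105 / 57 = 169.8984
Standard deviation = √169.8984 = 13.0345

13.035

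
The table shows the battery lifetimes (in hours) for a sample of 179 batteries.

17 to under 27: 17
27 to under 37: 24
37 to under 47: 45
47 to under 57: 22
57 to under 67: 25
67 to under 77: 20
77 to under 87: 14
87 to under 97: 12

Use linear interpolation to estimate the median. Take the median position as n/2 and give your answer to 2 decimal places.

48.59

Cumulative frequencies: 17, 41, 86, 108, 133, 153, 167, 179
n = 179; position = n/2 = 89.5.
This falls in the class 47 to under 57: L = 47, F = 86, f = 22, h = 10.
Median ≈ 47 + ((89.5 − 86) / 22) × 10 = 48.5909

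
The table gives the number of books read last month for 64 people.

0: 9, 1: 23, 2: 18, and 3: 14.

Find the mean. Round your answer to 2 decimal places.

1.58

Values: 0, 1, 2, 3
Σfx = 9×0 + 23×1 + 18×2 + 14×3 = 101
n = Σf = 64
Mean = 101 / 64 = 1.5781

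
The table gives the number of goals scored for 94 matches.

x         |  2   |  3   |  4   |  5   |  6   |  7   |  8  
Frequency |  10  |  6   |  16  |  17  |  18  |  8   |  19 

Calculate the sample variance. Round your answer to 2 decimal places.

Values: 2, 3, 4, 5, 6, 7, 8
n = 94, Σfx = 503, mean = 5.3511
Σfx² = 3031
Σf(x − x̄)² = Σfx² − (Σfx)²/n = 3031 − 503²/94 = 339.4149
Sample variance = 339.4149 / 93 = 3.6496

3.65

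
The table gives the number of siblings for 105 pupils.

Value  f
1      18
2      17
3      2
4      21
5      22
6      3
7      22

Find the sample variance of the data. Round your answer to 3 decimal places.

4.460

Values: 1, 2, 3, 4, 5, 6, 7
n = 105, Σfx = 424, mean = 4.0381
Σfx² = 2176
Σf(x − x̄)² = Σfx² − (Σfx)²/n = 2176 − 424²/105 = 463.8476
Sample variance = 463.8476 / 104 = 4.4601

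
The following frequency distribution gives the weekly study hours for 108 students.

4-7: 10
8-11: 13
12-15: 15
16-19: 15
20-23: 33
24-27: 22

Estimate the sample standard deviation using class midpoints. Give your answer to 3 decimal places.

6.444

Midpoints: 5.5, 9.5, 13.5, 17.5, 21.5, 25.5
n = 108, Σfm = 1914, mean = 17.7222
Σfm² = 38363
Σf(m − x̄)² = Σfm² − (Σfm)²/n = 38363 − 1914²/108 = 4442.6667
Sample variance = 4442.6667 / 107 = 41.5202
Standard deviation = √41.5202 = 6.4436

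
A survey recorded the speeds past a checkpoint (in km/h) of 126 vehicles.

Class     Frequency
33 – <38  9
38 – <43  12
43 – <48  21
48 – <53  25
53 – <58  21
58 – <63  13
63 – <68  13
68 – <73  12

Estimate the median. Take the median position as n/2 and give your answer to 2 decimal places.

Cumulative frequencies: 9, 21, 42, 67, 88, 101, 114, 126
n = 126; position = n/2 = 63.
This falls in the class 48 – <53: L = 48, F = 42, f = 25, h = 5.
Median ≈ 48 + ((63 − 42) / 25) × 5 = 52.2000

52.20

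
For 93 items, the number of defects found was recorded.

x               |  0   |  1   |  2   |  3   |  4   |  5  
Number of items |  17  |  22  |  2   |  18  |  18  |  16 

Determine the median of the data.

3

Cumulative frequencies: 17, 39, 41, 59, 77, 93
n = 93, so the median is the value in position (n+1)/2 = 47.
Position 47 falls at value 3.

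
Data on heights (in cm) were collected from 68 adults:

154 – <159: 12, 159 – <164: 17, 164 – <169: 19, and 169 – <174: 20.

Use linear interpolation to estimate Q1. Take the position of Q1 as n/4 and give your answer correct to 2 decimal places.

160.47

Cumulative frequencies: 12, 29, 48, 68
n = 68; position = n/4 = 17.
This falls in the class 159 – <164: L = 159, F = 12, f = 17, h = 5.
Lower quartile ≈ 159 + ((17 − 12) / 17) × 5 = 160.4706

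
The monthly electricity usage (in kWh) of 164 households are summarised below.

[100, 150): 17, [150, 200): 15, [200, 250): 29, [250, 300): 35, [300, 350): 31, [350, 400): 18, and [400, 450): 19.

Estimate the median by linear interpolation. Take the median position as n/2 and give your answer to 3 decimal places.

280.000

Cumulative frequencies: 17, 32, 61, 96, 127, 145, 164
n = 164; position = n/2 = 82.
This falls in the class [250, 300): L = 250, F = 61, f = 35, h = 50.
Median ≈ 250 + ((82 − 61) / 35) × 50 = 280.0000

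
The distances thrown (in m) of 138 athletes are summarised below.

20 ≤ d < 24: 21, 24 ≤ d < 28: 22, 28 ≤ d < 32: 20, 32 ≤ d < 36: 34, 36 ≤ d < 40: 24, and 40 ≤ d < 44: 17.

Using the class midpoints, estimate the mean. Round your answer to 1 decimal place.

Midpoints: 22, 26, 30, 34, 38, 42
Σfm = 21×22 + 22×26 + 20×30 + 34×34 + 24×38 + 17×42 = 4416
n = Σf = 138
Mean = 4416 / 138 = 32.0000

32.0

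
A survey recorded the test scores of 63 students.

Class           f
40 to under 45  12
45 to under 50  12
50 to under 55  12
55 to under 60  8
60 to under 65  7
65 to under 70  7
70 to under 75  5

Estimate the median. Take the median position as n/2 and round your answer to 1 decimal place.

53.1

Cumulative frequencies: 12, 24, 36, 44, 51, 58, 63
n = 63; position = n/2 = 31.5.
This falls in the class 50 to under 55: L = 50, F = 24, f = 12, h = 5.
Median ≈ 50 + ((31.5 − 24) / 12) × 5 = 53.1250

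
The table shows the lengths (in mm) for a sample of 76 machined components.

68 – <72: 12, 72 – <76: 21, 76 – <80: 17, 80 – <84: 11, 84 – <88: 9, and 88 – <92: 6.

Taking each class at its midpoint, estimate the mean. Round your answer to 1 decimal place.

Midpoints: 70, 74, 78, 82, 86, 90
Σfm = 12×70 + 21×74 + 17×78 + 11×82 + 9×86 + 6×90 = 5936
n = Σf = 76
Mean = 5936 / 76 = 78.1053

78.1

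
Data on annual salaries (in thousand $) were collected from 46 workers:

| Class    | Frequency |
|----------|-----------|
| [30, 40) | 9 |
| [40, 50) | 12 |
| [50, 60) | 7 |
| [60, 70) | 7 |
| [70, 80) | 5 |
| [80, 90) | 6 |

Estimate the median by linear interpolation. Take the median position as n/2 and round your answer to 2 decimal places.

Cumulative frequencies: 9, 21, 28, 35, 40, 46
n = 46; position = n/2 = 23.
This falls in the class [50, 60): L = 50, F = 21, f = 7, h = 10.
Median ≈ 50 + ((23 − 21) / 7) × 10 = 52.8571

52.86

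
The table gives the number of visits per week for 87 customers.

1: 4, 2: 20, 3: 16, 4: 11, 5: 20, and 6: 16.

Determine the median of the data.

Cumulative frequencies: 4, 24, 40, 51, 71, 87
n = 87, so the median is the value in position (n+1)/2 = 44.
Position 44 falls at value 4.

4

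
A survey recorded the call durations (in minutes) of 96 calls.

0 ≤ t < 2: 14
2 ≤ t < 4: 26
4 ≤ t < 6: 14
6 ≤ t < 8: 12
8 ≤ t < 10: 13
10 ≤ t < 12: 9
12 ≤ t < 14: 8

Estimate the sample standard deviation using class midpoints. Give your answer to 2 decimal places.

3.76

Midpoints: 1, 3, 5, 7, 9, 11, 13
n = 96, Σfm = 566, mean = 5.8958
Σfm² = 4680
Σf(m − x̄)² = Σfm² − (Σfm)²/n = 4680 − 566²/96 = 1342.9583
Sample variance = 1342.9583 / 95 = 14.1364
Standard deviation = √14.1364 = 3.7598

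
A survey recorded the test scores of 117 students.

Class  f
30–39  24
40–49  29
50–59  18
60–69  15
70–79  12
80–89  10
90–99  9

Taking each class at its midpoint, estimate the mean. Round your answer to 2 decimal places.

Midpoints: 34.5, 44.5, 54.5, 64.5, 74.5, 84.5, 94.5
Σfm = 24×34.5 + 29×44.5 + 18×54.5 + 15×64.5 + 12×74.5 + 10×84.5 + 9×94.5 = 6656.5
n = Σf = 117
Mean = 6656.5 / 117 = 56.8932

56.89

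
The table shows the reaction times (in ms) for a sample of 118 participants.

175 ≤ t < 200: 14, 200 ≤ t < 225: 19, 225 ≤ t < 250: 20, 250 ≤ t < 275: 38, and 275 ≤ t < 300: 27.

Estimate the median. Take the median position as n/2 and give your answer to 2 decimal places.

253.95

Cumulative frequencies: 14, 33, 53, 91, 118
n = 118; position = n/2 = 59.
This falls in the class 250 ≤ t < 275: L = 250, F = 53, f = 38, h = 25.
Median ≈ 250 + ((59 − 53) / 38) × 25 = 253.9474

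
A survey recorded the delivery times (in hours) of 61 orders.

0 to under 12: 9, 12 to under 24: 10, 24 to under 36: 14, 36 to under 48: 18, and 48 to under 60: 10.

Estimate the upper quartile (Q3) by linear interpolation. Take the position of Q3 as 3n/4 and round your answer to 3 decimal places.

44.500

Cumulative frequencies: 9, 19, 33, 51, 61
n = 61; position = 3n/4 = 45.75.
This falls in the class 36 to under 48: L = 36, F = 33, f = 18, h = 12.
Upper quartile ≈ 36 + ((45.75 − 33) / 18) × 12 = 44.5000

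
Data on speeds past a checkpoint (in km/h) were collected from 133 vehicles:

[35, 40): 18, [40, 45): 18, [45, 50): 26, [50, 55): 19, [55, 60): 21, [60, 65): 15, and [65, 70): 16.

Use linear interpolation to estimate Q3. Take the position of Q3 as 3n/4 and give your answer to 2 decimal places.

Cumulative frequencies: 18, 36, 62, 81, 102, 117, 133
n = 133; position = 3n/4 = 99.75.
This falls in the class [55, 60): L = 55, F = 81, f = 21, h = 5.
Upper quartile ≈ 55 + ((99.75 − 81) / 21) × 5 = 59.4643

59.46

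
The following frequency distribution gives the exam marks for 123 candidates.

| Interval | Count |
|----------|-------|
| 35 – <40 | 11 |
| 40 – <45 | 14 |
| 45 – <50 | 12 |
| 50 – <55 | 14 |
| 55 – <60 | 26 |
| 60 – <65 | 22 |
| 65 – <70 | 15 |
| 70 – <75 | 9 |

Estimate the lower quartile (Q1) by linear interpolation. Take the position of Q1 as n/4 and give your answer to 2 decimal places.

47.40

Cumulative frequencies: 11, 25, 37, 51, 77, 99, 114, 123
n = 123; position = n/4 = 30.75.
This falls in the class 45 – <50: L = 45, F = 25, f = 12, h = 5.
Lower quartile ≈ 45 + ((30.75 − 25) / 12) × 5 = 47.3958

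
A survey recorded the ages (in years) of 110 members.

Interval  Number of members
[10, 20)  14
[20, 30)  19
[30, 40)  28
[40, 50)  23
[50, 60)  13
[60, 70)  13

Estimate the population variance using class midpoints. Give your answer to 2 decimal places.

Midpoints: 15, 25, 35, 45, 55, 65
n = 110, Σfm = 4260, mean = 38.7273
Σfm² = 190150
Σf(m − x̄)² = Σfm² − (Σfm)²/n = 190150 − 4260²/110 = 25171.8182
Population variance = 25171.8182 / 110 = 228.8347

228.83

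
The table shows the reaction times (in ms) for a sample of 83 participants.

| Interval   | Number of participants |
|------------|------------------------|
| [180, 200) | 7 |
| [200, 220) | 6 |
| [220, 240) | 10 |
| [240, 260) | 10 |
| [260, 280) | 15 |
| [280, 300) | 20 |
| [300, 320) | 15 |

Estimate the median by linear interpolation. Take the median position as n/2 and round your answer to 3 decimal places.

Cumulative frequencies: 7, 13, 23, 33, 48, 68, 83
n = 83; position = n/2 = 41.5.
This falls in the class [260, 280): L = 260, F = 33, f = 15, h = 20.
Median ≈ 260 + ((41.5 − 33) / 15) × 20 = 271.3333

271.333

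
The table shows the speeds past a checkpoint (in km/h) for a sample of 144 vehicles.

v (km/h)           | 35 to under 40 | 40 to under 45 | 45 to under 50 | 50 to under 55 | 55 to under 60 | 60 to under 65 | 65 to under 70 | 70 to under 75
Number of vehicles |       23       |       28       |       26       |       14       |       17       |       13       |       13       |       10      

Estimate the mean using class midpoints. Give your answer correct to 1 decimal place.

51.5

Midpoints: 37.5, 42.5, 47.5, 52.5, 57.5, 62.5, 67.5, 72.5
Σfm = 23×37.5 + 28×42.5 + 26×47.5 + 14×52.5 + 17×57.5 + 13×62.5 + 13×67.5 + 10×72.5 = 7415
n = Σf = 144
Mean = 7415 / 144 = 51.4931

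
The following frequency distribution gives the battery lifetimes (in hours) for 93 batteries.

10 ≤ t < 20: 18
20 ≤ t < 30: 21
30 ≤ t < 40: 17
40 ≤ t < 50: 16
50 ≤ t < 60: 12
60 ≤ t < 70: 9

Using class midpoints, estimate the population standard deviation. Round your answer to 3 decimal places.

Midpoints: 15, 25, 35, 45, 55, 65
n = 93, Σfm = 3355, mean = 36.0753
Σfm² = 144725
Σf(m − x̄)² = Σfm² − (Σfm)²/n = 144725 − 3355²/93 = 23692.4731
Population variance = 23692.4731 / 93 = 254.7578
Standard deviation = √254.7578 = 15.9611

15.961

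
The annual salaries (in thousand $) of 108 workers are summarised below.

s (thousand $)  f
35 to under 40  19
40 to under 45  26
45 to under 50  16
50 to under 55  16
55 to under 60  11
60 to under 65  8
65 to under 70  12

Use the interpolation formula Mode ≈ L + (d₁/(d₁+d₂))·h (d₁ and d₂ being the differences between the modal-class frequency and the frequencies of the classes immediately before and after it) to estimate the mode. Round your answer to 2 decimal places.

42.06

Modal class: 40 to under 45 (highest frequency 26).
d₁ = 26 − 19 = 7, d₂ = 26 − 16 = 10
Mode ≈ 40 + (7/(7+10)) × 5 = 40 + 2.0588 = 42.0588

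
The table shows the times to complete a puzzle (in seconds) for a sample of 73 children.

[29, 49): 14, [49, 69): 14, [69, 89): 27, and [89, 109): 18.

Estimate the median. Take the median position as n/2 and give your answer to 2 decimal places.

75.30

Cumulative frequencies: 14, 28, 55, 73
n = 73; position = n/2 = 36.5.
This falls in the class [69, 89): L = 69, F = 28, f = 27, h = 20.
Median ≈ 69 + ((36.5 − 28) / 27) × 20 = 75.2963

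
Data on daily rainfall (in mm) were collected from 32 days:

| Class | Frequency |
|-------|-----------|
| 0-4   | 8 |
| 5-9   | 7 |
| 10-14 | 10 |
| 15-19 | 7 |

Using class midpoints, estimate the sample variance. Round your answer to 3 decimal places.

Midpoints: 2, 7, 12, 17
n = 32, Σfm = 304, mean = 9.5000
Σfm² = 3838
Σf(m − x̄)² = Σfm² − (Σfm)²/n = 3838 − 304²/32 = 950.0000
Sample variance = 950.0000 / 31 = 30.6452

30.645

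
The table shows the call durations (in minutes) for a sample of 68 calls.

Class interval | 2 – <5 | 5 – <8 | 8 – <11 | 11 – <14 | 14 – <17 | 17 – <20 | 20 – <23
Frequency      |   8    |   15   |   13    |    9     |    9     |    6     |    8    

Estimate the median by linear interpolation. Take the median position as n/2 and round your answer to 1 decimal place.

10.5

Cumulative frequencies: 8, 23, 36, 45, 54, 60, 68
n = 68; position = n/2 = 34.
This falls in the class 8 – <11: L = 8, F = 23, f = 13, h = 3.
Median ≈ 8 + ((34 − 23) / 13) × 3 = 10.5385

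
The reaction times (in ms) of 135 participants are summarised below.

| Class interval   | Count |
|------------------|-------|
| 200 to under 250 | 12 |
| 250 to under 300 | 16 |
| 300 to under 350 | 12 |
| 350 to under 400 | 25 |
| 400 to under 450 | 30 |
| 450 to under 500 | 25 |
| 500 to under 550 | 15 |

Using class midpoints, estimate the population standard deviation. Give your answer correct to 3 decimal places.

Midpoints: 225, 275, 325, 375, 425, 475, 525
n = 135, Σfm = 52875, mean = 391.6667
Σfm² = 21794375
Σf(m − x̄)² = Σfm² − (Σfm)²/n = 21794375 − 52875²/135 = 1085000.0000
Population variance = 1085000.0000 / 135 = 8037.0370
Standard deviation = √8037.0370 = 89.6495

89.650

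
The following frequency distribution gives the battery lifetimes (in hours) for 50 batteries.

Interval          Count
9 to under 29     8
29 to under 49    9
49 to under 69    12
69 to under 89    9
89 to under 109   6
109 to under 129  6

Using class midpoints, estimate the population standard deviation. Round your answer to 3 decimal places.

31.506

Midpoints: 19, 39, 59, 79, 99, 119
n = 50, Σfm = 3230, mean = 64.6000
Σfm² = 258290
Σf(m − x̄)² = Σfm² − (Σfm)²/n = 258290 − 3230²/50 = 49632.0000
Population variance = 49632.0000 / 50 = 992.6400
Standard deviation = √992.6400 = 31.5062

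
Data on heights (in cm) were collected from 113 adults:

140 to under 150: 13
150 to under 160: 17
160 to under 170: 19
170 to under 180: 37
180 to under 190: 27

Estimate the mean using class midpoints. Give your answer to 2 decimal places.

Midpoints: 145, 155, 165, 175, 185
Σfm = 13×145 + 17×155 + 19×165 + 37×175 + 27×185 = 19125
n = Σf = 113
Mean = 19125 / 113 = 169.2478

169.25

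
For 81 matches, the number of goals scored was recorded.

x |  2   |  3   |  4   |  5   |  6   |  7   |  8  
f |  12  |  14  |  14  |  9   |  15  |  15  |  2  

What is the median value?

Cumulative frequencies: 12, 26, 40, 49, 64, 79, 81
n = 81, so the median is the value in position (n+1)/2 = 41.
Position 41 falls at value 5.

5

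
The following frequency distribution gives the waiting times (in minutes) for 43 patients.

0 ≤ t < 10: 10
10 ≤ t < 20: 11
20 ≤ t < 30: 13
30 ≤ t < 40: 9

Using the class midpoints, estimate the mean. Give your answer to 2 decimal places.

Midpoints: 5, 15, 25, 35
Σfm = 10×5 + 11×15 + 13×25 + 9×35 = 855
n = Σf = 43
Mean = 855 / 43 = 19.8837

19.88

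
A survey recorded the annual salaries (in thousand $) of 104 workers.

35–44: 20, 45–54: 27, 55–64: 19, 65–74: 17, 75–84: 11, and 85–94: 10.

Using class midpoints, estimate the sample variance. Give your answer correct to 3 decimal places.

250.448

Midpoints: 39.5, 49.5, 59.5, 69.5, 79.5, 89.5
n = 104, Σfm = 6208, mean = 59.6923
Σfm² = 396366
Σf(m − x̄)² = Σfm² − (Σfm)²/n = 396366 − 6208²/104 = 25796.1538
Sample variance = 25796.1538 / 103 = 250.4481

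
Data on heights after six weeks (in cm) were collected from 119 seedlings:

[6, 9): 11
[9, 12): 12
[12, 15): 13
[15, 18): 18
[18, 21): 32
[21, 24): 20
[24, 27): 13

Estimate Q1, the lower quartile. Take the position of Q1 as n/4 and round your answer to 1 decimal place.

13.6

Cumulative frequencies: 11, 23, 36, 54, 86, 106, 119
n = 119; position = n/4 = 29.75.
This falls in the class [12, 15): L = 12, F = 23, f = 13, h = 3.
Lower quartile ≈ 12 + ((29.75 − 23) / 13) × 3 = 13.5577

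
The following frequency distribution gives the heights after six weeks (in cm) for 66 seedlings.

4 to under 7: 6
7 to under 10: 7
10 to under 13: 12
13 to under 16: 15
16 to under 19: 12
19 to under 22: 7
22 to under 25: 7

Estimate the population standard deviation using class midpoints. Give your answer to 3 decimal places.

Midpoints: 5.5, 8.5, 11.5, 14.5, 17.5, 20.5, 23.5
n = 66, Σfm = 966, mean = 14.6364
Σfm² = 15910.5
Σf(m − x̄)² = Σfm² − (Σfm)²/n = 15910.5 − 966²/66 = 1771.7727
Population variance = 1771.7727 / 66 = 26.8450
Standard deviation = √26.8450 = 5.1812

5.181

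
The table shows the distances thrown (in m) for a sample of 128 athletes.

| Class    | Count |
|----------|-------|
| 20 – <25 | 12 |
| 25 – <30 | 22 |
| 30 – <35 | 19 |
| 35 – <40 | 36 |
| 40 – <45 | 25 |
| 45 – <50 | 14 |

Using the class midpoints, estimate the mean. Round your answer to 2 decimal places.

Midpoints: 22.5, 27.5, 32.5, 37.5, 42.5, 47.5
Σfm = 12×22.5 + 22×27.5 + 19×32.5 + 36×37.5 + 25×42.5 + 14×47.5 = 4570
n = Σf = 128
Mean = 4570 / 128 = 35.7031

35.70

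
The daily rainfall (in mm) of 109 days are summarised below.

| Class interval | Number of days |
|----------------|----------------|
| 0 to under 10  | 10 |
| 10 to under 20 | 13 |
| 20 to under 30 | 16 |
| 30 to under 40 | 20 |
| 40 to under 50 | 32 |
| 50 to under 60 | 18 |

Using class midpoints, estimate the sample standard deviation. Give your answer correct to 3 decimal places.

15.571

Midpoints: 5, 15, 25, 35, 45, 55
n = 109, Σfm = 3775, mean = 34.6330
Σfm² = 156925
Σf(m − x̄)² = Σfm² − (Σfm)²/n = 156925 − 3775²/109 = 26185.3211
Sample variance = 26185.3211 / 108 = 242.4567
Standard deviation = √242.4567 = 15.5710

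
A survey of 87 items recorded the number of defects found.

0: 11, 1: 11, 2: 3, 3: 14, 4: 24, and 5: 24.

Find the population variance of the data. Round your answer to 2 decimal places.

3.03

Values: 0, 1, 2, 3, 4, 5
n = 87, Σfx = 275, mean = 3.1609
Σfx² = 1133
Σf(x − x̄)² = Σfx² − (Σfx)²/n = 1133 − 275²/87 = 263.7471
Population variance = 263.7471 / 87 = 3.0316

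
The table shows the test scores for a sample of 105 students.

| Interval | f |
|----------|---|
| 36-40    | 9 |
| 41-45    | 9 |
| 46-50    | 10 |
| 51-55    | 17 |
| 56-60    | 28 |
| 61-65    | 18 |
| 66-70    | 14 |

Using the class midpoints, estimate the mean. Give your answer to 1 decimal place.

Midpoints: 38, 43, 48, 53, 58, 63, 68
Σfm = 9×38 + 9×43 + 10×48 + 17×53 + 28×58 + 18×63 + 14×68 = 5820
n = Σf = 105
Mean = 5820 / 105 = 55.4286

55.4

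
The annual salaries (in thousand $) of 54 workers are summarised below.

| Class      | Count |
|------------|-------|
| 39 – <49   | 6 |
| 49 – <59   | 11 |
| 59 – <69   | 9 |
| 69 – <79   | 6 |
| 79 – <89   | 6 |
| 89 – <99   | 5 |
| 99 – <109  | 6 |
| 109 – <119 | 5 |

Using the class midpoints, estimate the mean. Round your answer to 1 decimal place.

Midpoints: 44, 54, 64, 74, 84, 94, 104, 114
Σfm = 6×44 + 11×54 + 9×64 + 6×74 + 6×84 + 5×94 + 6×104 + 5×114 = 4046
n = Σf = 54
Mean = 4046 / 54 = 74.9259

74.9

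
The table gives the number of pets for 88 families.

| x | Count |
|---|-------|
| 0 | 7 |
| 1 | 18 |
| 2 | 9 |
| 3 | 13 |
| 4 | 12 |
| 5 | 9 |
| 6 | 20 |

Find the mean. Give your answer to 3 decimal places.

Values: 0, 1, 2, 3, 4, 5, 6
Σfx = 7×0 + 18×1 + 9×2 + 13×3 + 12×4 + 9×5 + 20×6 = 288
n = Σf = 88
Mean = 288 / 88 = 3.2727

3.273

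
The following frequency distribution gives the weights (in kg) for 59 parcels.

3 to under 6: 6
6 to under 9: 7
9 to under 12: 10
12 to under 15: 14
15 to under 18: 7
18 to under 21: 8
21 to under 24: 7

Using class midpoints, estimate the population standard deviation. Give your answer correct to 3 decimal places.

Midpoints: 4.5, 7.5, 10.5, 13.5, 16.5, 19.5, 22.5
n = 59, Σfm = 802.5, mean = 13.6017
Σfm² = 12660.75
Σf(m − x̄)² = Σfm² − (Σfm)²/n = 12660.75 − 802.5²/59 = 1745.3898
Population variance = 1745.3898 / 59 = 29.5829
Standard deviation = √29.5829 = 5.4390

5.439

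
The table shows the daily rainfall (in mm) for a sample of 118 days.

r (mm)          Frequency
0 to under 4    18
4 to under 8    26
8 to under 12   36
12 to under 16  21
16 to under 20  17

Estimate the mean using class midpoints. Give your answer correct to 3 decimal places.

Midpoints: 2, 6, 10, 14, 18
Σfm = 18×2 + 26×6 + 36×10 + 21×14 + 17×18 = 1152
n = Σf = 118
Mean = 1152 / 118 = 9.7627

9.763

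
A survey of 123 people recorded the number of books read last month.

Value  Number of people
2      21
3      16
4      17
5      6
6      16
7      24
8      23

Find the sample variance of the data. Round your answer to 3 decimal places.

4.798

Values: 2, 3, 4, 5, 6, 7, 8
n = 123, Σfx = 636, mean = 5.1707
Σfx² = 3874
Σf(x − x̄)² = Σfx² − (Σfx)²/n = 3874 − 636²/123 = 585.4146
Sample variance = 585.4146 / 122 = 4.7985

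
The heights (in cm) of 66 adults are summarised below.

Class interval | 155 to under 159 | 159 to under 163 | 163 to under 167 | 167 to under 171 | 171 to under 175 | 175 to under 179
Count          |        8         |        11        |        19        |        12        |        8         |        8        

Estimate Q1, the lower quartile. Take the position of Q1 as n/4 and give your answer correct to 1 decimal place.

162.1

Cumulative frequencies: 8, 19, 38, 50, 58, 66
n = 66; position = n/4 = 16.5.
This falls in the class 159 to under 163: L = 159, F = 8, f = 11, h = 4.
Lower quartile ≈ 159 + ((16.5 − 8) / 11) × 4 = 162.0909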